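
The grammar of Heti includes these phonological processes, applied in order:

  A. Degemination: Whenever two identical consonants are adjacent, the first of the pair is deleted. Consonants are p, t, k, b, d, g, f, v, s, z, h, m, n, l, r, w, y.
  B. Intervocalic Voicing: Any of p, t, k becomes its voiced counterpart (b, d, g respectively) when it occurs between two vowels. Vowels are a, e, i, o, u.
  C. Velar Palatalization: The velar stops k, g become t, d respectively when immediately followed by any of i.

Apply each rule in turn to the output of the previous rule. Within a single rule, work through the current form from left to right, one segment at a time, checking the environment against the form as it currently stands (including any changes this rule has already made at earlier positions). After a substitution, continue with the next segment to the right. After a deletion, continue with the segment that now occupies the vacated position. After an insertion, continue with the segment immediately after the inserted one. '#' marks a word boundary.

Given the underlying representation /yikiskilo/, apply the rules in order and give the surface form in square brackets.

A Degemination: no change — [yikiskilo]
B Intervocalic Voicing: [yikiskilo] → [yigiskilo]
C Velar Palatalization: [yigiskilo] → [yidistilo]

[yidistilo]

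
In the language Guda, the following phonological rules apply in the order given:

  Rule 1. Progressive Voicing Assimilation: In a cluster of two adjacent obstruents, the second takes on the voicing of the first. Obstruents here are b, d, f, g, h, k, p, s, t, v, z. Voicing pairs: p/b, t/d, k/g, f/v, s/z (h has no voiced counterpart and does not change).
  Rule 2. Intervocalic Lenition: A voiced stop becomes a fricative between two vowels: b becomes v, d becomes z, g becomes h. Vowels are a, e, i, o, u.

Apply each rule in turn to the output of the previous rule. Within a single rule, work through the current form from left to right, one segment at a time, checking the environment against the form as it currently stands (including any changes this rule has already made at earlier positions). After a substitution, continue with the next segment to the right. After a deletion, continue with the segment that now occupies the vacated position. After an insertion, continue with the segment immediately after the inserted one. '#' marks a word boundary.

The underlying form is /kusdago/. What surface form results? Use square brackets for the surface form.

[kustaho]

Rule 1 Progressive Voicing Assimilation: [kusdago] → [kustago]
Rule 2 Intervocalic Lenition: [kustago] → [kustaho]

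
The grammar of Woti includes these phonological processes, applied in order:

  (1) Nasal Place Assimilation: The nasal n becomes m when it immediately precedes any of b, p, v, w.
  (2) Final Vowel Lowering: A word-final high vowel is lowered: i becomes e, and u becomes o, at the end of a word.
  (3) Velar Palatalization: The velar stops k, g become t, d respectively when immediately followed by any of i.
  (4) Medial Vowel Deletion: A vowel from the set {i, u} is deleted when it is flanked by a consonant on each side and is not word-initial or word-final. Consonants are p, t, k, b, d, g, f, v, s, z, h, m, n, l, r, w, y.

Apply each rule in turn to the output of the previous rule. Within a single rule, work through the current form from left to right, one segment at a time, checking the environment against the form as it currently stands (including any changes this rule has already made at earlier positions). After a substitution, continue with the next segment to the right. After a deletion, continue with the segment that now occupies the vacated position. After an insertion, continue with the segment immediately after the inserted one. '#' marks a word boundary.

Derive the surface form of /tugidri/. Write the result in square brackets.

(1) Nasal Place Assimilation: no change — [tugidri]
(2) Final Vowel Lowering: [tugidri] → [tugidre]
(3) Velar Palatalization: [tugidre] → [tudidre]
(4) Medial Vowel Deletion: [tudidre] → [tddre]

[tddre]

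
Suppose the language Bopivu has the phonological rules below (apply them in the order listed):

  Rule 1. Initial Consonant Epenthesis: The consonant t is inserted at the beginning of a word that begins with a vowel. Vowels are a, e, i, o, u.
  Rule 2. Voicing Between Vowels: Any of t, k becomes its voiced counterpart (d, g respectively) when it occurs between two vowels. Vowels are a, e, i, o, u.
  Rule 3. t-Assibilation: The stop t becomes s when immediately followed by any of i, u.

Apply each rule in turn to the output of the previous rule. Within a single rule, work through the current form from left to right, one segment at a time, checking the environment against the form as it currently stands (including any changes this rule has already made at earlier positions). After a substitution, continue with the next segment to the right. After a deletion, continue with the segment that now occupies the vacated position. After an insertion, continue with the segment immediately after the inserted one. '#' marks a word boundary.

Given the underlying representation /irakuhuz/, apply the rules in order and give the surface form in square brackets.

Rule 1 Initial Consonant Epenthesis: [irakuhuz] → [tirakuhuz]
Rule 2 Voicing Between Vowels: [tirakuhuz] → [tiraguhuz]
Rule 3 t-Assibilation: [tiraguhuz] → [siraguhuz]

[siraguhuz]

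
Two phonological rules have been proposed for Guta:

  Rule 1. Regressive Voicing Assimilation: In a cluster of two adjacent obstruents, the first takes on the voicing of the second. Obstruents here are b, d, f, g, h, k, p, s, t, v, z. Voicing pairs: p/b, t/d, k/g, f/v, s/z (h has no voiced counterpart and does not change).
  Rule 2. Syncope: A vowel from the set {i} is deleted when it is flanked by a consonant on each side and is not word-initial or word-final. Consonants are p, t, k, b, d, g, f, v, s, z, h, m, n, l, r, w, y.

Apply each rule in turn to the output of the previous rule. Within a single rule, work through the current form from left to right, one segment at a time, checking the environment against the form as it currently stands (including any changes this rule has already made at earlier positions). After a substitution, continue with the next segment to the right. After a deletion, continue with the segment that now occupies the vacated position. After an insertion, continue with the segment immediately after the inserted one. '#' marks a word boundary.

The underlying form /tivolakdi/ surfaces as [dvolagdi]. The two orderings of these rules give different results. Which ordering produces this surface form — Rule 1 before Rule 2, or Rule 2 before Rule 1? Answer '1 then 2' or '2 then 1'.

Order 1 then 2:
  1 Regressive Voicing Assimilation: [tivolakdi] → [tivolagdi]
  2 Syncope: [tivolagdi] → [tvolagdi]
  result: [tvolagdi]
Order 2 then 1:
  2 Syncope: [tivolakdi] → [tvolakdi]
  1 Regressive Voicing Assimilation: [tvolakdi] → [dvolagdi]
  result: [dvolagdi]

2 then 1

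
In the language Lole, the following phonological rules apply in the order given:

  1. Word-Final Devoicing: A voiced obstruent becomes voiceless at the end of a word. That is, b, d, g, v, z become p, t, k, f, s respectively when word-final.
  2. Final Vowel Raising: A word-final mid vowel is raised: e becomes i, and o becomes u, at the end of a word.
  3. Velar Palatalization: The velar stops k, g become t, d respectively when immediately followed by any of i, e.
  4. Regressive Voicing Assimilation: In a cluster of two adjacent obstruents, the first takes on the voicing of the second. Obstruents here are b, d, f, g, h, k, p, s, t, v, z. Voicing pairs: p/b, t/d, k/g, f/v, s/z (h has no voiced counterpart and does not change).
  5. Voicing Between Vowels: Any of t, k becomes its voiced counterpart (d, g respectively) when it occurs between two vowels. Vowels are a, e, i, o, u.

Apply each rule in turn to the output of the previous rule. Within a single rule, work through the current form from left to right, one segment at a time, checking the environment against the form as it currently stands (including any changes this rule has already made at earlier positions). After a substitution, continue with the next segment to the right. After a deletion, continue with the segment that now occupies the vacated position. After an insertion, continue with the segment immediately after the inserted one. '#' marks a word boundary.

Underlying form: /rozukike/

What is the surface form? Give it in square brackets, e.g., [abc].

[rozudidi]

1 Word-Final Devoicing: no change — [rozukike]
2 Final Vowel Raising: [rozukike] → [rozukiki]
3 Velar Palatalization: [rozukiki] → [rozutiti]
4 Regressive Voicing Assimilation: no change — [rozutiti]
5 Voicing Between Vowels: [rozutiti] → [rozudidi]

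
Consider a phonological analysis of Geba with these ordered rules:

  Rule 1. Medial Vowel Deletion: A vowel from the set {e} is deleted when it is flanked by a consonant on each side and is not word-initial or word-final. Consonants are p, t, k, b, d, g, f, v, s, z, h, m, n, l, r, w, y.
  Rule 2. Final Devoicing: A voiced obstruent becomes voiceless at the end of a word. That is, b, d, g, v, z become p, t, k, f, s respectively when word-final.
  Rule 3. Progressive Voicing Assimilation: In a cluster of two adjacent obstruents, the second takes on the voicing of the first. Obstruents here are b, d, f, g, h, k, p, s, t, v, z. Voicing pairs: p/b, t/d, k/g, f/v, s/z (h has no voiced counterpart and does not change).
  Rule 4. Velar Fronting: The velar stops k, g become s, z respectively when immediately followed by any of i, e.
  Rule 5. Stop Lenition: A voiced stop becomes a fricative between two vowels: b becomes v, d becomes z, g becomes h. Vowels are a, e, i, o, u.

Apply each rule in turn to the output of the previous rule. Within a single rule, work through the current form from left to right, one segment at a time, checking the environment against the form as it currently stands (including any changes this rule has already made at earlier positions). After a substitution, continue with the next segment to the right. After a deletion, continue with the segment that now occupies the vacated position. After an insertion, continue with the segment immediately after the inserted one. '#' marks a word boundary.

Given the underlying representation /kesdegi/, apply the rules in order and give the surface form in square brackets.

[kstsi]

Rule 1 Medial Vowel Deletion: [kesdegi] → [ksdgi]
Rule 2 Final Devoicing: no change — [ksdgi]
Rule 3 Progressive Voicing Assimilation: [ksdgi] → [kstki]
Rule 4 Velar Fronting: [kstki] → [kstsi]
Rule 5 Stop Lenition: no change — [kstsi]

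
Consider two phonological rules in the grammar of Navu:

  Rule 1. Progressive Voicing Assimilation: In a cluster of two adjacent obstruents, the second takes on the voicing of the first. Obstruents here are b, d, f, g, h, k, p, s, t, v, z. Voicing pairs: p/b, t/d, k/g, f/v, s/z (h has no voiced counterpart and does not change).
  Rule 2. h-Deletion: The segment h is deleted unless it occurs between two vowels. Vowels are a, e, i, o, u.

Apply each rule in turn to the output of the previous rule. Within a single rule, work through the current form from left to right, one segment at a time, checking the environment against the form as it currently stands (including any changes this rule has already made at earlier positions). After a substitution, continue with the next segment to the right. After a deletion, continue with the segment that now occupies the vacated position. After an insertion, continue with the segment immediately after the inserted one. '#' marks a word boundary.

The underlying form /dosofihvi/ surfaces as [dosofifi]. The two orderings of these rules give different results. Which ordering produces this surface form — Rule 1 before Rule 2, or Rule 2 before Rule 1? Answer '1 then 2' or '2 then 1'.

Order 1 then 2:
  1 Progressive Voicing Assimilation: [dosofihvi] → [dosofihfi]
  2 h-Deletion: [dosofihfi] → [dosofifi]
  result: [dosofifi]
Order 2 then 1:
  2 h-Deletion: [dosofihvi] → [dosofivi]
  1 Progressive Voicing Assimilation: no change — [dosofivi]
  result: [dosofivi]

1 then 2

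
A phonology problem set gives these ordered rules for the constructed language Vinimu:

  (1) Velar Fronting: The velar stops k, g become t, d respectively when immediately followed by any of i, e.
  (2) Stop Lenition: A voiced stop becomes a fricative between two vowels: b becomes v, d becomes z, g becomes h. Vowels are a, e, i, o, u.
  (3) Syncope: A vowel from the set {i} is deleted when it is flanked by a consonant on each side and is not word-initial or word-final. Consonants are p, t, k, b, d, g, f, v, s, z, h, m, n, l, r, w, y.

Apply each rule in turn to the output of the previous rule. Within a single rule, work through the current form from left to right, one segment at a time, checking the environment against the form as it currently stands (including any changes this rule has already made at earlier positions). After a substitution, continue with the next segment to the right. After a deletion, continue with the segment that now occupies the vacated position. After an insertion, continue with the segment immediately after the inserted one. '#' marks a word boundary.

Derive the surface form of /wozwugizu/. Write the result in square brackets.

[wozwuzzu]

(1) Velar Fronting: [wozwugizu] → [wozwudizu]
(2) Stop Lenition: [wozwudizu] → [wozwuzizu]
(3) Syncope: [wozwuzizu] → [wozwuzzu]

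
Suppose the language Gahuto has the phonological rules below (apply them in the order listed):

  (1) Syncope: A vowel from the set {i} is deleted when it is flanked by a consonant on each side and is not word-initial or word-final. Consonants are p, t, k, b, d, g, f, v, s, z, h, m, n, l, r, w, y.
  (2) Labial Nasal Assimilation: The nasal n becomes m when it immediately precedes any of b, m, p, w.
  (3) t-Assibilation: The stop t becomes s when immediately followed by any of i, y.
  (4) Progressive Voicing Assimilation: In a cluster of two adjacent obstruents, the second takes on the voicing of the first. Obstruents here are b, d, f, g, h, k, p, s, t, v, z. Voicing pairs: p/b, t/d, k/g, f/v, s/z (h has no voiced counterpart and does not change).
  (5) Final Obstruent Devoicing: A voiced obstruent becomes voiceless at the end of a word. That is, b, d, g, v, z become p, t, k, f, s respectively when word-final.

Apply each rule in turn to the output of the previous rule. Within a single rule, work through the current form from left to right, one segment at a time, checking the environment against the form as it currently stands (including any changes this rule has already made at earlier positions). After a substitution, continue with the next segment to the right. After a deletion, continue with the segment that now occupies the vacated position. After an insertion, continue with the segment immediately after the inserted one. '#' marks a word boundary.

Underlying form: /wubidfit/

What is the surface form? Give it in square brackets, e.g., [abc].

(1) Syncope: [wubidfit] → [wubdft]
(2) Labial Nasal Assimilation: no change — [wubdft]
(3) t-Assibilation: no change — [wubdft]
(4) Progressive Voicing Assimilation: [wubdft] → [wubdvd]
(5) Final Obstruent Devoicing: [wubdvd] → [wubdvt]

[wubdvt]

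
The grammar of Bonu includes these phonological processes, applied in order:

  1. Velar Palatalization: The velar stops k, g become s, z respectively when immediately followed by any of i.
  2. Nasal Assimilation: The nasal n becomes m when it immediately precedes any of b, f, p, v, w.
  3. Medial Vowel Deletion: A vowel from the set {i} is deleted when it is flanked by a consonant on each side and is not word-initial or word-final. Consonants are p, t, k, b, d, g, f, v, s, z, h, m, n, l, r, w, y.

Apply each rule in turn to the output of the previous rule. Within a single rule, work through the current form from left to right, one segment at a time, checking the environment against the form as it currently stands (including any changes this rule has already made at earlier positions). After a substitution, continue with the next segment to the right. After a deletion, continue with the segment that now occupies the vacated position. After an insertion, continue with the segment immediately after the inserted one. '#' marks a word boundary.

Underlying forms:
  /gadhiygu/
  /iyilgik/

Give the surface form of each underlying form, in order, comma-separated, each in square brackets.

/gadhiygu/:
  1 Velar Palatalization: no change — [gadhiygu]
  2 Nasal Assimilation: no change — [gadhiygu]
  3 Medial Vowel Deletion: [gadhiygu] → [gadhygu]
/iyilgik/:
  1 Velar Palatalization: [iyilgik] → [iyilzik]
  2 Nasal Assimilation: no change — [iyilzik]
  3 Medial Vowel Deletion: [iyilzik] → [iylzk]

[gadhygu], [iylzk]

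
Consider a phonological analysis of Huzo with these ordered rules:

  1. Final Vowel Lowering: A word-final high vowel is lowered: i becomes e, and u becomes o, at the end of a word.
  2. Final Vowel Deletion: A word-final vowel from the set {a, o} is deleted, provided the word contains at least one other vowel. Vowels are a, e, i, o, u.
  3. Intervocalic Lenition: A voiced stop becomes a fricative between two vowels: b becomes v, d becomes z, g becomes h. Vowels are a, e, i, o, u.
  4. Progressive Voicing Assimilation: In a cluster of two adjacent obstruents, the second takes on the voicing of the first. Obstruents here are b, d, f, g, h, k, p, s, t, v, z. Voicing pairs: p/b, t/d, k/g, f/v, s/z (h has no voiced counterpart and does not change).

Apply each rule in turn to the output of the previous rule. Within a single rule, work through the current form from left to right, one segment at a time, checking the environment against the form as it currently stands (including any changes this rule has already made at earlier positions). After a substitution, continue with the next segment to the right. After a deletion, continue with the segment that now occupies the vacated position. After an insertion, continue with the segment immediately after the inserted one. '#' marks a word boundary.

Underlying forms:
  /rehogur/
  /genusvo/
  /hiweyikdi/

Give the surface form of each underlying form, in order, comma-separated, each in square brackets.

/rehogur/:
  1 Final Vowel Lowering: no change — [rehogur]
  2 Final Vowel Deletion: no change — [rehogur]
  3 Intervocalic Lenition: [rehogur] → [rehohur]
  4 Progressive Voicing Assimilation: no change — [rehohur]
/genusvo/:
  1 Final Vowel Lowering: no change — [genusvo]
  2 Final Vowel Deletion: [genusvo] → [genusv]
  3 Intervocalic Lenition: no change — [genusv]
  4 Progressive Voicing Assimilation: [genusv] → [genusf]
/hiweyikdi/:
  1 Final Vowel Lowering: [hiweyikdi] → [hiweyikde]
  2 Final Vowel Deletion: no change — [hiweyikde]
  3 Intervocalic Lenition: no change — [hiweyikde]
  4 Progressive Voicing Assimilation: [hiweyikde] → [hiweyikte]

[rehohur], [genusf], [hiweyikte]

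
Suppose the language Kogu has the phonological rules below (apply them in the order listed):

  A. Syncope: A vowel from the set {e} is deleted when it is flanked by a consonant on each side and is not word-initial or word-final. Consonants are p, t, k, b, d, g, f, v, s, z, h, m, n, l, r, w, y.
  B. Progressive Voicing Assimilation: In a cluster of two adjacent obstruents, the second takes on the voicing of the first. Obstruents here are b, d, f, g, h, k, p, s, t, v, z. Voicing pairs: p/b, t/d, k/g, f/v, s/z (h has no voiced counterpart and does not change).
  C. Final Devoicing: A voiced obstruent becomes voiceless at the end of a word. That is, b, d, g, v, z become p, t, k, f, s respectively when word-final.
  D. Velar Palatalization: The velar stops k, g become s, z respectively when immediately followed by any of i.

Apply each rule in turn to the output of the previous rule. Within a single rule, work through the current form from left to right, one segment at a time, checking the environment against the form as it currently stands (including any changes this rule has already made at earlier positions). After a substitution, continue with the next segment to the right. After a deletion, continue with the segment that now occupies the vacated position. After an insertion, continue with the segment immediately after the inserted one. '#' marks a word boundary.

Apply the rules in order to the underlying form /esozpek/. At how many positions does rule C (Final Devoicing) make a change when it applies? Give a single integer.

1

A Syncope: [esozpek] → [esozpk]
B Progressive Voicing Assimilation: [esozpk] → [esozbg]
C Final Devoicing: [esozbg] → [esozbk]
D Velar Palatalization: no change — [esozbk]
Rule C changed 1 position(s).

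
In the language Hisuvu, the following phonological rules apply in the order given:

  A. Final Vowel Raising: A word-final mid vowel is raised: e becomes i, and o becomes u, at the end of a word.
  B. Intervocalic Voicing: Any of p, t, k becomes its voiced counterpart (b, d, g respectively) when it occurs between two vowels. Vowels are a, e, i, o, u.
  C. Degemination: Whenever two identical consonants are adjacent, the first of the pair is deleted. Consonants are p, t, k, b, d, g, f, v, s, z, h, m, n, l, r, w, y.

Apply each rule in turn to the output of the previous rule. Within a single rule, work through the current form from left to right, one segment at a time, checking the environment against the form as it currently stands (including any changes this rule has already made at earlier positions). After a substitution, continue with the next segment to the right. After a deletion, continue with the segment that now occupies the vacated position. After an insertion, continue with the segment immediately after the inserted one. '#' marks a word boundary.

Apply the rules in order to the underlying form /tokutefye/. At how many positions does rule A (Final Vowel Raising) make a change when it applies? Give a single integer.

A Final Vowel Raising: [tokutefye] → [tokutefyi]
B Intervocalic Voicing: [tokutefyi] → [togudefyi]
C Degemination: no change — [togudefyi]
Rule A changed 1 position(s).

1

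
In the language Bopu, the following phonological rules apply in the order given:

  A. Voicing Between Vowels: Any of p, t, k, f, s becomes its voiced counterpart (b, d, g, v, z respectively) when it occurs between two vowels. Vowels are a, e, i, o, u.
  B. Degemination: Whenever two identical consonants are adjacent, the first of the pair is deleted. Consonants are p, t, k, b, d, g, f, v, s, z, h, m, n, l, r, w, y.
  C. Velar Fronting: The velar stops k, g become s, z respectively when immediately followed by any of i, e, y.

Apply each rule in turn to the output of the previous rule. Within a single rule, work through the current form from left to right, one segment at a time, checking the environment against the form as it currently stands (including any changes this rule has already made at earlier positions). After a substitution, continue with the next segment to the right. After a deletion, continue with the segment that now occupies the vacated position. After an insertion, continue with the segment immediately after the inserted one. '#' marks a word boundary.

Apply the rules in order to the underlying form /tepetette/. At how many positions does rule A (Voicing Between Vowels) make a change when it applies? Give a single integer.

A Voicing Between Vowels: [tepetette] → [tebedette]
B Degemination: [tebedette] → [tebedete]
C Velar Fronting: no change — [tebedete]
Rule A changed 2 position(s).

2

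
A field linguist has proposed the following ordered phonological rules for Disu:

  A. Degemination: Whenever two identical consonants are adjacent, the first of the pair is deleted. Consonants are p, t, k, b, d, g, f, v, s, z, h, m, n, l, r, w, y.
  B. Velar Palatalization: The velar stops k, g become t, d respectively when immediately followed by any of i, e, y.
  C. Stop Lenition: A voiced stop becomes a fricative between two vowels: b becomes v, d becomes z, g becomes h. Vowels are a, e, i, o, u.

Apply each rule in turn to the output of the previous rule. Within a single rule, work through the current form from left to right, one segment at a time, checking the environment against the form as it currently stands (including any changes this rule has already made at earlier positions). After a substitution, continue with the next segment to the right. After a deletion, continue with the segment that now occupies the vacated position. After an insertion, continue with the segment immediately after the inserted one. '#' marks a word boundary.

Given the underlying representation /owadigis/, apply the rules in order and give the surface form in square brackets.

A Degemination: no change — [owadigis]
B Velar Palatalization: [owadigis] → [owadidis]
C Stop Lenition: [owadidis] → [owazizis]

[owazizis]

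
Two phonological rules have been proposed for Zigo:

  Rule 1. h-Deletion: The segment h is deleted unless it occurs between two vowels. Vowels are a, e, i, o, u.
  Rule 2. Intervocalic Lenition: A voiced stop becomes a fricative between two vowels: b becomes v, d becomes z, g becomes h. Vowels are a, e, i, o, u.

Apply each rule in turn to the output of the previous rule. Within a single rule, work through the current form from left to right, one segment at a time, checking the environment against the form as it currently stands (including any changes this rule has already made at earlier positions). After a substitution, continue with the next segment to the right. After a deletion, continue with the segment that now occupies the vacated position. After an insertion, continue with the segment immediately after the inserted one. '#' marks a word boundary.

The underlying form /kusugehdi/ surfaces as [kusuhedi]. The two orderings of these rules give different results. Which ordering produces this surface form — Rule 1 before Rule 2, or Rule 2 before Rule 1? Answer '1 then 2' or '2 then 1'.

Order 1 then 2:
  1 h-Deletion: [kusugehdi] → [kusugedi]
  2 Intervocalic Lenition: [kusugedi] → [kusuhezi]
  result: [kusuhezi]
Order 2 then 1:
  2 Intervocalic Lenition: [kusugehdi] → [kusuhehdi]
  1 h-Deletion: [kusuhehdi] → [kusuhedi]
  result: [kusuhedi]

2 then 1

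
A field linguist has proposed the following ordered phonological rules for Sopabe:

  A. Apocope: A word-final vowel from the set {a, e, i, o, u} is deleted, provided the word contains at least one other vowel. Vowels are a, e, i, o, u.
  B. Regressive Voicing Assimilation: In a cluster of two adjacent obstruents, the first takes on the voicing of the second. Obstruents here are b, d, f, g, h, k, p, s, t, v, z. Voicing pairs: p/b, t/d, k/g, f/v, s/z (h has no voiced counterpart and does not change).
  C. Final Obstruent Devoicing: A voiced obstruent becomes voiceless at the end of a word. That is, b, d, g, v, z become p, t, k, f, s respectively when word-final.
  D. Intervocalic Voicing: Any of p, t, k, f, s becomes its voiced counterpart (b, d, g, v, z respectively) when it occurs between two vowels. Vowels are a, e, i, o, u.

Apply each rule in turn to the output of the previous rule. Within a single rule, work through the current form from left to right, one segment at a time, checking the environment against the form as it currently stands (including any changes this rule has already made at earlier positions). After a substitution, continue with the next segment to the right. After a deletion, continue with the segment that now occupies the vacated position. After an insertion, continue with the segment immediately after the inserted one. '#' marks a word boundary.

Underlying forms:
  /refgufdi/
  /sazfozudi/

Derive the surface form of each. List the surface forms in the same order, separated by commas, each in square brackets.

[revguvt], [sasfozut]

/refgufdi/:
  A Apocope: [refgufdi] → [refgufd]
  B Regressive Voicing Assimilation: [refgufd] → [revguvd]
  C Final Obstruent Devoicing: [revguvd] → [revguvt]
  D Intervocalic Voicing: no change — [revguvt]
/sazfozudi/:
  A Apocope: [sazfozudi] → [sazfozud]
  B Regressive Voicing Assimilation: [sazfozud] → [sasfozud]
  C Final Obstruent Devoicing: [sasfozud] → [sasfozut]
  D Intervocalic Voicing: no change — [sasfozut]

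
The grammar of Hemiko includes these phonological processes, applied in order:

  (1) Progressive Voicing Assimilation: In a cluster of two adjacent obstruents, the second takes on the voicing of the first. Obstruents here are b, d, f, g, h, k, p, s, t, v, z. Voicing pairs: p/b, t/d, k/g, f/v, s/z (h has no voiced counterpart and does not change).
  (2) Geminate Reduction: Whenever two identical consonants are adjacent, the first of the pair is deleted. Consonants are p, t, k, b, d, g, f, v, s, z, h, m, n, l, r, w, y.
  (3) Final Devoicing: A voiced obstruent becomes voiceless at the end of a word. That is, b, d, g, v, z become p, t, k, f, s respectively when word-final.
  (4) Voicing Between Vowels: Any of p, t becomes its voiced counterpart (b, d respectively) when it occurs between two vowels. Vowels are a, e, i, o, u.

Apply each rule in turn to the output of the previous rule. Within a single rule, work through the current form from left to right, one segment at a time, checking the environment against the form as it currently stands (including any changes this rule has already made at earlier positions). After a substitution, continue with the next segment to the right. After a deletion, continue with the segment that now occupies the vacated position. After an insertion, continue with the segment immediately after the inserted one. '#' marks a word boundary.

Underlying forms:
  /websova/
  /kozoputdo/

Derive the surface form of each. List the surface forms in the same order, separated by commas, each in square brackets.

[webzova], [kozobudo]

/websova/:
  (1) Progressive Voicing Assimilation: [websova] → [webzova]
  (2) Geminate Reduction: no change — [webzova]
  (3) Final Devoicing: no change — [webzova]
  (4) Voicing Between Vowels: no change — [webzova]
/kozoputdo/:
  (1) Progressive Voicing Assimilation: [kozoputdo] → [kozoputto]
  (2) Geminate Reduction: [kozoputto] → [kozoputo]
  (3) Final Devoicing: no change — [kozoputo]
  (4) Voicing Between Vowels: [kozoputo] → [kozobudo]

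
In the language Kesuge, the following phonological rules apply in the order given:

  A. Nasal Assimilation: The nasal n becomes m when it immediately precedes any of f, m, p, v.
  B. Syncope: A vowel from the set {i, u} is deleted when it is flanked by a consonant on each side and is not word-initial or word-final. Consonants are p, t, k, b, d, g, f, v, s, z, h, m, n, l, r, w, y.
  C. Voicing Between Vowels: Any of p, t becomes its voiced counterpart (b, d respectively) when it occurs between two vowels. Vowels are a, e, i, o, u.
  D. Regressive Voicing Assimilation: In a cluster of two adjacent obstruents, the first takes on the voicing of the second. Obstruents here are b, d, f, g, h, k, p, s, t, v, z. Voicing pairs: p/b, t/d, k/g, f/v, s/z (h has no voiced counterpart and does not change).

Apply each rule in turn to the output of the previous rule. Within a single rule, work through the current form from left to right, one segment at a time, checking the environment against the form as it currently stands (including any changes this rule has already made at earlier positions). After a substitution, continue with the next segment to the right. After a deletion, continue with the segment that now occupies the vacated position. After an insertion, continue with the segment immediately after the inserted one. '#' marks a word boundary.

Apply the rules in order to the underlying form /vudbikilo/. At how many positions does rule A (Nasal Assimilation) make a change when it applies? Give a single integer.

A Nasal Assimilation: no change — [vudbikilo]
B Syncope: [vudbikilo] → [vdbklo]
C Voicing Between Vowels: no change — [vdbklo]
D Regressive Voicing Assimilation: [vdbklo] → [vdpklo]
Rule A changed 0 position(s).

0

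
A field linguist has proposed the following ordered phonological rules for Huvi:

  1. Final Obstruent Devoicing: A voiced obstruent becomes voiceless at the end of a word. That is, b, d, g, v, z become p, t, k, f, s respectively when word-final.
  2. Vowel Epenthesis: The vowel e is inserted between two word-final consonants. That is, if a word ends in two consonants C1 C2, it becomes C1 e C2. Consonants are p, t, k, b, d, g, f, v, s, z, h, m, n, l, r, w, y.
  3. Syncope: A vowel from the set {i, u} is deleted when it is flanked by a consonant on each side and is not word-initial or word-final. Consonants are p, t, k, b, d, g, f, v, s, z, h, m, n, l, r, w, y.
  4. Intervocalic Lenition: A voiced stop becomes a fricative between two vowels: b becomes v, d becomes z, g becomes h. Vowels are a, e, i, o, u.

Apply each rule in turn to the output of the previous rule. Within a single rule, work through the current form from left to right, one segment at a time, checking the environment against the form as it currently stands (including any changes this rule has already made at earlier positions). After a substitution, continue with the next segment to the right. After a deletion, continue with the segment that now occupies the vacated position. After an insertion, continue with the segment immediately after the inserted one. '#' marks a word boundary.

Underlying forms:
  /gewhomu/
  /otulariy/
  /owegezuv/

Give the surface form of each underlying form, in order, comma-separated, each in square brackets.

/gewhomu/:
  1 Final Obstruent Devoicing: no change — [gewhomu]
  2 Vowel Epenthesis: no change — [gewhomu]
  3 Syncope: no change — [gewhomu]
  4 Intervocalic Lenition: no change — [gewhomu]
/otulariy/:
  1 Final Obstruent Devoicing: no change — [otulariy]
  2 Vowel Epenthesis: no change — [otulariy]
  3 Syncope: [otulariy] → [otlary]
  4 Intervocalic Lenition: no change — [otlary]
/owegezuv/:
  1 Final Obstruent Devoicing: [owegezuv] → [owegezuf]
  2 Vowel Epenthesis: no change — [owegezuf]
  3 Syncope: [owegezuf] → [owegezf]
  4 Intervocalic Lenition: [owegezf] → [owehezf]

[gewhomu], [otlary], [owehezf]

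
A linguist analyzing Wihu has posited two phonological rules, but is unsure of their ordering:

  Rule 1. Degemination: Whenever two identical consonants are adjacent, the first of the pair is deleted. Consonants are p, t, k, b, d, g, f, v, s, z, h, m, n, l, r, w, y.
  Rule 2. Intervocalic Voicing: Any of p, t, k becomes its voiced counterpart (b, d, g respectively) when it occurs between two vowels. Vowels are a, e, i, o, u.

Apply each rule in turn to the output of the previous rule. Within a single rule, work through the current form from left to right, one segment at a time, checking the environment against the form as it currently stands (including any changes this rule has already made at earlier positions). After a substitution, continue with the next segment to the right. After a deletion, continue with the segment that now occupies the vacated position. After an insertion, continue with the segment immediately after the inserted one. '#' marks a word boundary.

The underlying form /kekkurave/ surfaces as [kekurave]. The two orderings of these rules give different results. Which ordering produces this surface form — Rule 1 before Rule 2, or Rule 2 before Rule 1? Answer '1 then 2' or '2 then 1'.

2 then 1

Order 1 then 2:
  1 Degemination: [kekkurave] → [kekurave]
  2 Intervocalic Voicing: [kekurave] → [kegurave]
  result: [kegurave]
Order 2 then 1:
  2 Intervocalic Voicing: no change — [kekkurave]
  1 Degemination: [kekkurave] → [kekurave]
  result: [kekurave]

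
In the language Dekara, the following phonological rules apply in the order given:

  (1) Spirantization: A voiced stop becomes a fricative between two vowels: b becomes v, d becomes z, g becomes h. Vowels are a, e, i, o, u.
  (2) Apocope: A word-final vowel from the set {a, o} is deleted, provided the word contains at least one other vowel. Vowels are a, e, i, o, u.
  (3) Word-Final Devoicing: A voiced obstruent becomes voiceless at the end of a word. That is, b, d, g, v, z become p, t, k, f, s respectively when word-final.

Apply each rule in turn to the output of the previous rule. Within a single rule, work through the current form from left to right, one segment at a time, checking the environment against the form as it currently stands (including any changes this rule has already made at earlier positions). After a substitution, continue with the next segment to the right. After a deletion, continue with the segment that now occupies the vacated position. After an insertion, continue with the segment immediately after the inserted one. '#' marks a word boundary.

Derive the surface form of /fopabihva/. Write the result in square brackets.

[fopavihf]

(1) Spirantization: [fopabihva] → [fopavihva]
(2) Apocope: [fopavihva] → [fopavihv]
(3) Word-Final Devoicing: [fopavihv] → [fopavihf]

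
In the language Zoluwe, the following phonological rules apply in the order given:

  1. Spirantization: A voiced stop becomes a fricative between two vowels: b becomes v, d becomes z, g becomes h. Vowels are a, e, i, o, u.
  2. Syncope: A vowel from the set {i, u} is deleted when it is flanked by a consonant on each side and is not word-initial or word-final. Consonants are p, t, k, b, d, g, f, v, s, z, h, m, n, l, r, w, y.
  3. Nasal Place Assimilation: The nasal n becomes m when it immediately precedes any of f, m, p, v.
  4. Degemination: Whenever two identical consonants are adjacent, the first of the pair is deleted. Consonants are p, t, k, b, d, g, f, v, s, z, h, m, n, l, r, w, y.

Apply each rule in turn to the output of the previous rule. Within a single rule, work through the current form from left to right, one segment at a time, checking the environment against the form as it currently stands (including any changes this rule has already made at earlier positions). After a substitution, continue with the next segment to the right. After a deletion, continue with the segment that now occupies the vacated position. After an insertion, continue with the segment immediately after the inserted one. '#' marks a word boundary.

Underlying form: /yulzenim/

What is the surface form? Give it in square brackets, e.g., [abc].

[ylzem]

1 Spirantization: no change — [yulzenim]
2 Syncope: [yulzenim] → [ylzenm]
3 Nasal Place Assimilation: [ylzenm] → [ylzemm]
4 Degemination: [ylzemm] → [ylzem]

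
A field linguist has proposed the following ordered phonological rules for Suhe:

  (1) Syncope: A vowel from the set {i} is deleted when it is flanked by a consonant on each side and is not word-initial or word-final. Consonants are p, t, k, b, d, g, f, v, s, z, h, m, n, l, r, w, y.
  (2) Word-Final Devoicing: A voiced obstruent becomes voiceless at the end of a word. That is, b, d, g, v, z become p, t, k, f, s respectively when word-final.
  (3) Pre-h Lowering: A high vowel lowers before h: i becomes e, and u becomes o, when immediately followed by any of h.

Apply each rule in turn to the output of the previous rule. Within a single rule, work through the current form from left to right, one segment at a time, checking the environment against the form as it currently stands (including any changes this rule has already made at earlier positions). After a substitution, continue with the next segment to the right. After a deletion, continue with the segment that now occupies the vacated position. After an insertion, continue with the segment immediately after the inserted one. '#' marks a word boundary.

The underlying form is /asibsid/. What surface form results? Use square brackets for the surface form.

[asbst]

(1) Syncope: [asibsid] → [asbsd]
(2) Word-Final Devoicing: [asbsd] → [asbst]
(3) Pre-h Lowering: no change — [asbst]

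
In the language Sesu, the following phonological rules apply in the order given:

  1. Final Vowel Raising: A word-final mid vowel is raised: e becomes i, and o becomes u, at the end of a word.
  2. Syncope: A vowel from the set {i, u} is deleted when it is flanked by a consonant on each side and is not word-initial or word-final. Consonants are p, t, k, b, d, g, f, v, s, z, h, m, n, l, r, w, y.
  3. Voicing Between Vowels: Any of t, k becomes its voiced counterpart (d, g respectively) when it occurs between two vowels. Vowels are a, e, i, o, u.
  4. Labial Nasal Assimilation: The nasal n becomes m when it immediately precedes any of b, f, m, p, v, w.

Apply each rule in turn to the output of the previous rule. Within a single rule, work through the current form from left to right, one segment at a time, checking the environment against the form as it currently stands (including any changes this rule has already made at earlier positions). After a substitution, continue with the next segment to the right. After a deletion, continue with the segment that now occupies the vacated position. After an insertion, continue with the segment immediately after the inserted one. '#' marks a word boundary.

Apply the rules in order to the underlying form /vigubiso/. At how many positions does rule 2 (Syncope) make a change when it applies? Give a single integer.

1 Final Vowel Raising: [vigubiso] → [vigubisu]
2 Syncope: [vigubisu] → [vgbsu]
3 Voicing Between Vowels: no change — [vgbsu]
4 Labial Nasal Assimilation: no change — [vgbsu]
Rule 2 changed 3 position(s).

3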